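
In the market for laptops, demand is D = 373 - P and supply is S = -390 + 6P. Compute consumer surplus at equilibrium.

Consumer surplus = 34848

Equilibrium: 373 - P = -390 + 6P gives P* = 109, Q* = 264.
Demand choke price (D = 0): P = 373.
CS = ½(373 − 109)(264) = 34848.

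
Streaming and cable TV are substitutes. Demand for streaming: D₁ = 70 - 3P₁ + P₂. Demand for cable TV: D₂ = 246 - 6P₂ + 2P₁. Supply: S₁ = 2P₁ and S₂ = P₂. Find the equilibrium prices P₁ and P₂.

P₁ = 736/33, P₂ = 1370/33

Market 1: 70 - 3P₁ + P₂ = 2P₁ → 5P₁ - P₂ = 70.
Market 2: 7P₂ - 2P₁ = 246.
Eliminating P₂: 7×(1) + 1×(2) gives 33P₁ = 736, so P₁ = 736/33.
Back-substitute into (2): P₂ = (246 + 2×736/33) / 7 = 1370/33.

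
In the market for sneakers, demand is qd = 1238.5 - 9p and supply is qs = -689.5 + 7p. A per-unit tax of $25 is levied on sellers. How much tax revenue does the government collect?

Pre-tax equilibrium: p* = 120.5, q* = 154.
Tax on sellers shifts supply to qs = -689.5 + 7(p − 25) = -864.5 + 7p.
1238.5 - 9p = -864.5 + 7p gives buyer price pb = 131.4375; sellers receive ps = 131.4375 − 25 = 106.4375.
New quantity: q = 1238.5 − 9(131.4375) = 55.5625.
Revenue = 25 × 55.5625 = 1389.0625.

Tax revenue = 1389.0625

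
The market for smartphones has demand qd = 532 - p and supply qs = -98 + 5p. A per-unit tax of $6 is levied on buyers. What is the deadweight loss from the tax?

Pre-tax equilibrium: p* = 105, q* = 427.
Tax on buyers shifts demand to qd = 532 − 1(p + 6) = 526 - p.
526 - p = -98 + 5p gives seller price ps = 104; buyers pay pb = 104 + 6 = 110.
New quantity: q = 532 − 1(110) = 422.
DWL = ½ × 6 × (427 − 422) = 15.

Deadweight loss = 15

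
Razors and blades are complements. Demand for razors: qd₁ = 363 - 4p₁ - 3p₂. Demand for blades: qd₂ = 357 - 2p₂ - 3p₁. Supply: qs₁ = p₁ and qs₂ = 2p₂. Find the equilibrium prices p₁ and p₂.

p₁ = 381/11, p₂ = 696/11

Market 1: 363 - 4p₁ - 3p₂ = p₁ → 5p₁ + 3p₂ = 363.
Market 2: 4p₂ + 3p₁ = 357.
Eliminating p₂: 4×(1) − 3×(2) gives 11p₁ = 381, so p₁ = 381/11.
Back-substitute into (2): p₂ = (357 − 3×381/11) / 4 = 696/11.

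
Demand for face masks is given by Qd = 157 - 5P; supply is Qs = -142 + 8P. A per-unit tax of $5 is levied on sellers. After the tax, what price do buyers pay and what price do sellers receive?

Buyers pay 339/13, sellers receive 274/13

Pre-tax equilibrium: P* = 23, Q* = 42.
Tax on sellers shifts supply to Qs = -142 + 8(P − 5) = -182 + 8P.
157 - 5P = -182 + 8P gives buyer price Pb = 339/13; sellers receive Ps = 339/13 − 5 = 274/13.
New quantity: Q = 157 − 5(339/13) = 346/13.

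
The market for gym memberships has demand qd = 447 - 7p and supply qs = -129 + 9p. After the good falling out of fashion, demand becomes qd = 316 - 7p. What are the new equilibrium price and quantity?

Original equilibrium: p* = 36, q* = 195.
New equilibrium: 316 - 7p = -129 + 9p, so 445 = 16p and p' = 27.8125; q' = 316 − 7(27.8125) = 121.3125.

p' = 27.8125, q' = 121.3125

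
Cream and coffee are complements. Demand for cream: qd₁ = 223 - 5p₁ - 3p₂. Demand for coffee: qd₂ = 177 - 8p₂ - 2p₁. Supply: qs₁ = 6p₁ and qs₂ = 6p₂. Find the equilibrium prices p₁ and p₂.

p₁ = 2591/148, p₂ = 1501/148

Market 1: 223 - 5p₁ - 3p₂ = 6p₁ → 11p₁ + 3p₂ = 223.
Market 2: 14p₂ + 2p₁ = 177.
Eliminating p₂: 14×(1) − 3×(2) gives 148p₁ = 2591, so p₁ = 2591/148.
Back-substitute into (2): p₂ = (177 − 2×2591/148) / 14 = 1501/148.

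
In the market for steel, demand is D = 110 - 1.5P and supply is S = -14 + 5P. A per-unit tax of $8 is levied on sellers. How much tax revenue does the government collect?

Pre-tax equilibrium: P* = 248/13, Q* = 1058/13.
Tax on sellers shifts supply to S = -14 + 5(P − 8) = -54 + 5P.
110 - 1.5P = -54 + 5P gives buyer price Pb = 328/13; sellers receive Ps = 328/13 − 8 = 224/13.
New quantity: Q = 110 − 1.5(328/13) = 938/13.
Revenue = 8 × 938/13 = 7504/13.

Tax revenue = 7504/13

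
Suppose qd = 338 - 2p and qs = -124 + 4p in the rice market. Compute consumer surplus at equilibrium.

Equilibrium: 338 - 2p = -124 + 4p gives p* = 77, q* = 184.
Demand choke price (qd = 0): p = 169.
CS = ½(169 − 77)(184) = 8464.

Consumer surplus = 8464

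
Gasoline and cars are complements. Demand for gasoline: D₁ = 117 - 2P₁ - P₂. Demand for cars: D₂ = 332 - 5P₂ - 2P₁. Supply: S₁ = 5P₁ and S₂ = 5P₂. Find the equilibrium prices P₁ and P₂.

P₁ = 419/34, P₂ = 1045/34

Market 1: 117 - 2P₁ - P₂ = 5P₁ → 7P₁ + P₂ = 117.
Market 2: 10P₂ + 2P₁ = 332.
Eliminating P₂: 10×(1) − 1×(2) gives 68P₁ = 838, so P₁ = 419/34.
Back-substitute into (2): P₂ = (332 − 2×419/34) / 10 = 1045/34.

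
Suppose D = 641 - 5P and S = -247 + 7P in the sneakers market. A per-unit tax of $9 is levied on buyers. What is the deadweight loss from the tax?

Deadweight loss = 118.125

Pre-tax equilibrium: P* = 74, Q* = 271.
Tax on buyers shifts demand to D = 641 − 5(P + 9) = 596 - 5P.
596 - 5P = -247 + 7P gives seller price Ps = 70.25; buyers pay Pb = 70.25 + 9 = 79.25.
New quantity: Q = 641 − 5(79.25) = 244.75.
DWL = ½ × 9 × (271 − 244.75) = 118.125.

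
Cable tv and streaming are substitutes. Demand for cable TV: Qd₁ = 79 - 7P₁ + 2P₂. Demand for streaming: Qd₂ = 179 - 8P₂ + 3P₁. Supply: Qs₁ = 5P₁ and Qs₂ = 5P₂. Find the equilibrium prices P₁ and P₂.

P₁ = 277/30, P₂ = 15.9

Market 1: 79 - 7P₁ + 2P₂ = 5P₁ → 12P₁ - 2P₂ = 79.
Market 2: 13P₂ - 3P₁ = 179.
Eliminating P₂: 13×(1) + 2×(2) gives 150P₁ = 1385, so P₁ = 277/30.
Back-substitute into (2): P₂ = (179 + 3×277/30) / 13 = 15.9.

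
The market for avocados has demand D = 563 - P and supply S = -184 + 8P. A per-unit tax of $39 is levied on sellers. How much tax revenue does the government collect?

Pre-tax equilibrium: P* = 83, Q* = 480.
Tax on sellers shifts supply to S = -184 + 8(P − 39) = -496 + 8P.
563 - P = -496 + 8P gives buyer price Pb = 353/3; sellers receive Ps = 353/3 − 39 = 236/3.
New quantity: Q = 563 − 1(353/3) = 1336/3.
Revenue = 39 × 1336/3 = 17368.

Tax revenue = 17368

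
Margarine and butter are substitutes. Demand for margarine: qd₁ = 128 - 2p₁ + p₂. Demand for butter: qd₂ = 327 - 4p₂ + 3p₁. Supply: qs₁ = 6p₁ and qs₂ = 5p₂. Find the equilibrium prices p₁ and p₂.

Market 1: 128 - 2p₁ + p₂ = 6p₁ → 8p₁ - p₂ = 128.
Market 2: 9p₂ - 3p₁ = 327.
Eliminating p₂: 9×(1) + 1×(2) gives 69p₁ = 1479, so p₁ = 493/23.
Back-substitute into (2): p₂ = (327 + 3×493/23) / 9 = 1000/23.

p₁ = 493/23, p₂ = 1000/23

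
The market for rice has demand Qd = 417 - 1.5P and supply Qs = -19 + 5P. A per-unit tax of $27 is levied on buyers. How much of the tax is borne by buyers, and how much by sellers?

Pre-tax equilibrium: P* = 872/13, Q* = 4113/13.
Tax on buyers shifts demand to Qd = 417 − 1.5(P + 27) = 376.5 - 1.5P.
376.5 - 1.5P = -19 + 5P gives seller price Ps = 791/13; buyers pay Pb = 791/13 + 27 = 1142/13.
New quantity: Q = 417 − 1.5(1142/13) = 3708/13.
Buyer burden = 1142/13 − 872/13 = 270/13; seller burden = 872/13 − 791/13 = 81/13.

Buyers bear 270/13, sellers bear 81/13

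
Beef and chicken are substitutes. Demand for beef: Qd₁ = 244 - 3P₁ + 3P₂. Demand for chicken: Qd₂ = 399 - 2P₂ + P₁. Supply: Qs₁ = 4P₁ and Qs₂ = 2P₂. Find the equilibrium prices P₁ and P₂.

Market 1: 244 - 3P₁ + 3P₂ = 4P₁ → 7P₁ - 3P₂ = 244.
Market 2: 4P₂ - P₁ = 399.
Eliminating P₂: 4×(1) + 3×(2) gives 25P₁ = 2173, so P₁ = 86.92.
Back-substitute into (2): P₂ = (399 + 1×86.92) / 4 = 121.48.

P₁ = 86.92, P₂ = 121.48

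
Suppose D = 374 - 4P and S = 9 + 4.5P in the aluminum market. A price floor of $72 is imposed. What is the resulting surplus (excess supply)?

Surplus = 247

Equilibrium price would be P* = 730/17, so the floor at 72 binds.
At P = 72: D = 86, S = 333.
Surplus = 333 − 86 = 247.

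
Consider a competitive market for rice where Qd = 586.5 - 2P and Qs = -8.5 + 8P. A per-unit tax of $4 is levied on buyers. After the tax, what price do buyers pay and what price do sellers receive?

Buyers pay $62.7, sellers receive $58.7

Pre-tax equilibrium: P* = 59.5, Q* = 467.5.
Tax on buyers shifts demand to Qd = 586.5 − 2(P + 4) = 578.5 - 2P.
578.5 - 2P = -8.5 + 8P gives seller price Ps = 58.7; buyers pay Pb = 58.7 + 4 = 62.7.
New quantity: Q = 586.5 − 2(62.7) = 461.1.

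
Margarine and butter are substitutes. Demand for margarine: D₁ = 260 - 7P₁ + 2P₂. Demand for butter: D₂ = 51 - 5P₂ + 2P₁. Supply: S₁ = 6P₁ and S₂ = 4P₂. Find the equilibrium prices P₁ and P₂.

Market 1: 260 - 7P₁ + 2P₂ = 6P₁ → 13P₁ - 2P₂ = 260.
Market 2: 9P₂ - 2P₁ = 51.
Eliminating P₂: 9×(1) + 2×(2) gives 113P₁ = 2442, so P₁ = 2442/113.
Back-substitute into (2): P₂ = (51 + 2×2442/113) / 9 = 1183/113.

P₁ = 2442/113, P₂ = 1183/113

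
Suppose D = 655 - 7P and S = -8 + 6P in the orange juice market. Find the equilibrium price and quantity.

P* = 51, Q* = 298

Set D = S: 655 - 7P = -8 + 6P.
663 = 13P, so P* = 51.
Q* = 655 − 7(51) = 298.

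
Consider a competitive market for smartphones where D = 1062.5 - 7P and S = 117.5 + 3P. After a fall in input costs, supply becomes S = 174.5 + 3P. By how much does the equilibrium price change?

Original equilibrium: P* = 94.5, Q* = 401.
New equilibrium: 1062.5 - 7P = 174.5 + 3P, so 888 = 10P and P' = 88.8; Q' = 1062.5 − 7(88.8) = 440.9.
Change in price: 88.8 − 94.5 = -5.7.

ΔP = -5.7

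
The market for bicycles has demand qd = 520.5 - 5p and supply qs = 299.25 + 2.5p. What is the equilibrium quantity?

q* = 373

Set qd = qs: 520.5 - 5p = 299.25 + 2.5p.
221.25 = 7.5p, so p* = 29.5.
q* = 520.5 − 5(29.5) = 373.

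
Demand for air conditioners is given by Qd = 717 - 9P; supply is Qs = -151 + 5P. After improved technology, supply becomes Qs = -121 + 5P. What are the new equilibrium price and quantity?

Original equilibrium: P* = 62, Q* = 159.
New equilibrium: 717 - 9P = -121 + 5P, so 838 = 14P and P' = 419/7; Q' = 717 − 9(419/7) = 1248/7.

P' = 419/7, Q' = 1248/7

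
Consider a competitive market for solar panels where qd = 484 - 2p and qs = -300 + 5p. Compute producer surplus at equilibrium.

Producer surplus = 6760

Equilibrium: 484 - 2p = -300 + 5p gives p* = 112, q* = 260.
Supply starts at p = 60 (where qs = 0).
PS = ½(112 − 60)(260) = 6760.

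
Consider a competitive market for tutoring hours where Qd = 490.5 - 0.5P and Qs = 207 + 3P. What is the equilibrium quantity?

Set Qd = Qs: 490.5 - 0.5P = 207 + 3P.
283.5 = 3.5P, so P* = 81.
Q* = 490.5 − 0.5(81) = 450.

Q* = 450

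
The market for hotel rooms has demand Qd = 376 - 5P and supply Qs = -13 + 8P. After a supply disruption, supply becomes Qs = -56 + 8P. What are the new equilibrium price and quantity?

P' = 432/13, Q' = 2728/13

Original equilibrium: P* = 389/13, Q* = 2943/13.
New equilibrium: 376 - 5P = -56 + 8P, so 432 = 13P and P' = 432/13; Q' = 376 − 5(432/13) = 2728/13.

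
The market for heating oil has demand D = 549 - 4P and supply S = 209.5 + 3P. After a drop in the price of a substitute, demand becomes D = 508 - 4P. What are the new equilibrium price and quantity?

Original equilibrium: P* = 48.5, Q* = 355.
New equilibrium: 508 - 4P = 209.5 + 3P, so 298.5 = 7P and P' = 597/14; Q' = 508 − 4(597/14) = 2362/7.

P' = 597/14, Q' = 2362/7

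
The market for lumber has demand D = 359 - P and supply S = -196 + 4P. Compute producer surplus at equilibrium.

Producer surplus = 7688

Equilibrium: 359 - P = -196 + 4P gives P* = 111, Q* = 248.
Supply starts at P = 49 (where S = 0).
PS = ½(111 − 49)(248) = 7688.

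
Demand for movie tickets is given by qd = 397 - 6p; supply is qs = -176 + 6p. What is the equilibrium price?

Set qd = qs: 397 - 6p = -176 + 6p.
573 = 12p, so p* = 47.75.
q* = 397 − 6(47.75) = 110.5.

p* = 47.75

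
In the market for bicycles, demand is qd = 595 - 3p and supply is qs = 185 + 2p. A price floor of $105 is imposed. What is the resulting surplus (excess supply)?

Equilibrium price would be p* = 82, so the floor at 105 binds.
At p = 105: qd = 280, qs = 395.
Surplus = 395 − 280 = 115.

Surplus = 115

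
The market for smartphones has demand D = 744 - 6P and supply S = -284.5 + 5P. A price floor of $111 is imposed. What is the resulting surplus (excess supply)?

Equilibrium price would be P* = 93.5, so the floor at 111 binds.
At P = 111: D = 78, S = 270.5.
Surplus = 270.5 − 78 = 192.5.

Surplus = 192.5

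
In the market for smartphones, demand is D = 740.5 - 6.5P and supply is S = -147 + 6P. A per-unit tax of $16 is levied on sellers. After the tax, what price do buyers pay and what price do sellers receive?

Buyers pay $78.68, sellers receive $62.68

Pre-tax equilibrium: P* = 71, Q* = 279.
Tax on sellers shifts supply to S = -147 + 6(P − 16) = -243 + 6P.
740.5 - 6.5P = -243 + 6P gives buyer price Pb = 78.68; sellers receive Ps = 78.68 − 16 = 62.68.
New quantity: Q = 740.5 − 6.5(78.68) = 229.08.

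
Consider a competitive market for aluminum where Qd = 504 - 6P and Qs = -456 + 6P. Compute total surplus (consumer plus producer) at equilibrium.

Equilibrium: 504 - 6P = -456 + 6P gives P* = 80, Q* = 24.
Demand choke price: P = 84; supply starts at P = 76.
CS = ½(84 − 80)(24) = 48; PS = ½(80 − 76)(24) = 48.

Total surplus = 96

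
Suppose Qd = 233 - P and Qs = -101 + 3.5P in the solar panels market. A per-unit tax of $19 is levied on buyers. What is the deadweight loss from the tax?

Pre-tax equilibrium: P* = 668/9, Q* = 1429/9.
Tax on buyers shifts demand to Qd = 233 − 1(P + 19) = 214 - P.
214 - P = -101 + 3.5P gives seller price Ps = 70; buyers pay Pb = 70 + 19 = 89.
New quantity: Q = 233 − 1(89) = 144.
DWL = ½ × 19 × (1429/9 − 144) = 2527/18.

Deadweight loss = 2527/18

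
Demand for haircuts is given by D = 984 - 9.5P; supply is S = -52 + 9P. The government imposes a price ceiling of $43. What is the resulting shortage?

Shortage = 240.5

Equilibrium price would be P* = 56, so the ceiling at 43 binds.
At P = 43: D = 984 − 9.5(43) = 575.5, S = -52 + 9(43) = 335.
Shortage = 575.5 − 335 = 240.5.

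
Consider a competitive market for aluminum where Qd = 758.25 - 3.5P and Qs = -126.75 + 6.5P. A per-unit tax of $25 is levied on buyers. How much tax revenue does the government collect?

Tax revenue = 9790.625

Pre-tax equilibrium: P* = 88.5, Q* = 448.5.
Tax on buyers shifts demand to Qd = 758.25 − 3.5(P + 25) = 670.75 - 3.5P.
670.75 - 3.5P = -126.75 + 6.5P gives seller price Ps = 79.75; buyers pay Pb = 79.75 + 25 = 104.75.
New quantity: Q = 758.25 − 3.5(104.75) = 391.625.
Revenue = 25 × 391.625 = 9790.625.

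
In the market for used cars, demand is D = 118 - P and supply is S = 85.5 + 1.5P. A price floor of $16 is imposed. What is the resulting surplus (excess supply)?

Equilibrium price would be P* = 13, so the floor at 16 binds.
At P = 16: D = 102, S = 109.5.
Surplus = 109.5 − 102 = 7.5.

Surplus = 7.5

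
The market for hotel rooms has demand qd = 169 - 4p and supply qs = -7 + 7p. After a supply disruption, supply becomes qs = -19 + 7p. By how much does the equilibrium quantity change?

Original equilibrium: p* = 16, q* = 105.
New equilibrium: 169 - 4p = -19 + 7p, so 188 = 11p and p' = 188/11; q' = 169 − 4(188/11) = 1107/11.
Change in quantity: 1107/11 − 105 = -48/11.

Δq = -48/11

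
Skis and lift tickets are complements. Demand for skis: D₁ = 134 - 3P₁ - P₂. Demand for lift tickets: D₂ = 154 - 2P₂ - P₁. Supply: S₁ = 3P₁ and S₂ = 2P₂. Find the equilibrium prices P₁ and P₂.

Market 1: 134 - 3P₁ - P₂ = 3P₁ → 6P₁ + P₂ = 134.
Market 2: 4P₂ + P₁ = 154.
Eliminating P₂: 4×(1) − 1×(2) gives 23P₁ = 382, so P₁ = 382/23.
Back-substitute into (2): P₂ = (154 − 1×382/23) / 4 = 790/23.

P₁ = 382/23, P₂ = 790/23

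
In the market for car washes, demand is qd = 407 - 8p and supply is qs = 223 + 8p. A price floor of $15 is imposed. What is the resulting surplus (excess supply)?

Equilibrium price would be p* = 11.5, so the floor at 15 binds.
At p = 15: qd = 287, qs = 343.
Surplus = 343 − 287 = 56.

Surplus = 56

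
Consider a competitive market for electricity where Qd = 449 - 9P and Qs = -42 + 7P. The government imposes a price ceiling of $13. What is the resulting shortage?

Equilibrium price would be P* = 30.6875, so the ceiling at 13 binds.
At P = 13: Qd = 449 − 9(13) = 332, Qs = -42 + 7(13) = 49.
Shortage = 332 − 49 = 283.

Shortage = 283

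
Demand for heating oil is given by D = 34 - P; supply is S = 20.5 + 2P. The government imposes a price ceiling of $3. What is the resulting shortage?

Equilibrium price would be P* = 4.5, so the ceiling at 3 binds.
At P = 3: D = 34 − 1(3) = 31, S = 20.5 + 2(3) = 26.5.
Shortage = 31 − 26.5 = 4.5.

Shortage = 4.5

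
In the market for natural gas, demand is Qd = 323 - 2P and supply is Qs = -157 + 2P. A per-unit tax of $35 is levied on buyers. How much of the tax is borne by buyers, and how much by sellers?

Pre-tax equilibrium: P* = 120, Q* = 83.
Tax on buyers shifts demand to Qd = 323 − 2(P + 35) = 253 - 2P.
253 - 2P = -157 + 2P gives seller price Ps = 102.5; buyers pay Pb = 102.5 + 35 = 137.5.
New quantity: Q = 323 − 2(137.5) = 48.
Buyer burden = 137.5 − 120 = 17.5; seller burden = 120 − 102.5 = 17.5.

Buyers bear $17.5, sellers bear $17.5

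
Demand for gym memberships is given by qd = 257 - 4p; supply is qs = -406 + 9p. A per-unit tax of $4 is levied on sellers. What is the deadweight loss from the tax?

Deadweight loss = 288/13

Pre-tax equilibrium: p* = 51, q* = 53.
Tax on sellers shifts supply to qs = -406 + 9(p − 4) = -442 + 9p.
257 - 4p = -442 + 9p gives buyer price pb = 699/13; sellers receive ps = 699/13 − 4 = 647/13.
New quantity: q = 257 − 4(699/13) = 545/13.
DWL = ½ × 4 × (53 − 545/13) = 288/13.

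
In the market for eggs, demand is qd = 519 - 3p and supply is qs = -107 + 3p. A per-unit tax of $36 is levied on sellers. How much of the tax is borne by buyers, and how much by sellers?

Buyers bear $18, sellers bear $18

Pre-tax equilibrium: p* = 313/3, q* = 206.
Tax on sellers shifts supply to qs = -107 + 3(p − 36) = -215 + 3p.
519 - 3p = -215 + 3p gives buyer price pb = 367/3; sellers receive ps = 367/3 − 36 = 259/3.
New quantity: q = 519 − 3(367/3) = 152.
Buyer burden = 367/3 − 313/3 = 18; seller burden = 313/3 − 259/3 = 18.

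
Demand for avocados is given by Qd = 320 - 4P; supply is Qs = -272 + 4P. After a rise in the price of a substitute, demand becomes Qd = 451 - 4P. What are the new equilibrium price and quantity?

P' = 90.375, Q' = 89.5

Original equilibrium: P* = 74, Q* = 24.
New equilibrium: 451 - 4P = -272 + 4P, so 723 = 8P and P' = 90.375; Q' = 451 − 4(90.375) = 89.5.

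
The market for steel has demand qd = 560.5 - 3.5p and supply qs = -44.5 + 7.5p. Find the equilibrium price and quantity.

Set qd = qs: 560.5 - 3.5p = -44.5 + 7.5p.
605 = 11p, so p* = 55.
q* = 560.5 − 3.5(55) = 368.

p* = 55, q* = 368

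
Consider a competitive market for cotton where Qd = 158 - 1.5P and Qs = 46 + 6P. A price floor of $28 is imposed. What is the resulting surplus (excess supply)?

Surplus = 98

Equilibrium price would be P* = 224/15, so the floor at 28 binds.
At P = 28: Qd = 116, Qs = 214.
Surplus = 214 − 116 = 98.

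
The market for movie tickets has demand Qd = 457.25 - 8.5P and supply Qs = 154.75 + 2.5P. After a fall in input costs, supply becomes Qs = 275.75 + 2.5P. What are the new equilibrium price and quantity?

P' = 16.5, Q' = 317

Original equilibrium: P* = 27.5, Q* = 223.5.
New equilibrium: 457.25 - 8.5P = 275.75 + 2.5P, so 181.5 = 11P and P' = 16.5; Q' = 457.25 − 8.5(16.5) = 317.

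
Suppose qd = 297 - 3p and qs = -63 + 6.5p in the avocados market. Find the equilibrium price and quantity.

p* = 720/19, q* = 3483/19

Set qd = qs: 297 - 3p = -63 + 6.5p.
360 = 9.5p, so p* = 720/19.
q* = 297 − 3(720/19) = 3483/19.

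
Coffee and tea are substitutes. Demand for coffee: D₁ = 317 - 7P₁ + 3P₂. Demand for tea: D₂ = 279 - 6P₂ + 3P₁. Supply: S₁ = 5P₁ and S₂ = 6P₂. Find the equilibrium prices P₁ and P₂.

Market 1: 317 - 7P₁ + 3P₂ = 5P₁ → 12P₁ - 3P₂ = 317.
Market 2: 12P₂ - 3P₁ = 279.
Eliminating P₂: 12×(1) + 3×(2) gives 135P₁ = 4641, so P₁ = 1547/45.
Back-substitute into (2): P₂ = (279 + 3×1547/45) / 12 = 1433/45.

P₁ = 1547/45, P₂ = 1433/45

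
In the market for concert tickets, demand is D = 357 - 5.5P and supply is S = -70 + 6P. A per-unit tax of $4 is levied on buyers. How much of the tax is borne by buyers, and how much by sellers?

Buyers bear 48/23, sellers bear 44/23

Pre-tax equilibrium: P* = 854/23, Q* = 3514/23.
Tax on buyers shifts demand to D = 357 − 5.5(P + 4) = 335 - 5.5P.
335 - 5.5P = -70 + 6P gives seller price Ps = 810/23; buyers pay Pb = 810/23 + 4 = 902/23.
New quantity: Q = 357 − 5.5(902/23) = 3250/23.
Buyer burden = 902/23 − 854/23 = 48/23; seller burden = 854/23 − 810/23 = 44/23.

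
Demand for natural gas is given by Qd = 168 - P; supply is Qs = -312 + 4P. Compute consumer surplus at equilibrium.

Equilibrium: 168 - P = -312 + 4P gives P* = 96, Q* = 72.
Demand choke price (Qd = 0): P = 168.
CS = ½(168 − 96)(72) = 2592.

Consumer surplus = 2592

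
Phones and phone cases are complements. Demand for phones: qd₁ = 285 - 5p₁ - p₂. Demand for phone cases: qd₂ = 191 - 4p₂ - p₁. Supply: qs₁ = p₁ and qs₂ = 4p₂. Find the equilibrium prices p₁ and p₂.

p₁ = 2089/47, p₂ = 861/47

Market 1: 285 - 5p₁ - p₂ = p₁ → 6p₁ + p₂ = 285.
Market 2: 8p₂ + p₁ = 191.
Eliminating p₂: 8×(1) − 1×(2) gives 47p₁ = 2089, so p₁ = 2089/47.
Back-substitute into (2): p₂ = (191 − 1×2089/47) / 8 = 861/47.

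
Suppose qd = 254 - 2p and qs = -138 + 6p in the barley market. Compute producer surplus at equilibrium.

Equilibrium: 254 - 2p = -138 + 6p gives p* = 49, q* = 156.
Supply starts at p = 23 (where qs = 0).
PS = ½(49 − 23)(156) = 2028.

Producer surplus = 2028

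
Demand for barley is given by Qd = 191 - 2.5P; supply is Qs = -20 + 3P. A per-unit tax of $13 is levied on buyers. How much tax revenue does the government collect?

Tax revenue = 11063/11

Pre-tax equilibrium: P* = 422/11, Q* = 1046/11.
Tax on buyers shifts demand to Qd = 191 − 2.5(P + 13) = 158.5 - 2.5P.
158.5 - 2.5P = -20 + 3P gives seller price Ps = 357/11; buyers pay Pb = 357/11 + 13 = 500/11.
New quantity: Q = 191 − 2.5(500/11) = 851/11.
Revenue = 13 × 851/11 = 11063/11.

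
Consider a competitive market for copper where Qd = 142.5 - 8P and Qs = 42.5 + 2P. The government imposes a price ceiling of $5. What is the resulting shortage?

Equilibrium price would be P* = 10, so the ceiling at 5 binds.
At P = 5: Qd = 142.5 − 8(5) = 102.5, Qs = 42.5 + 2(5) = 52.5.
Shortage = 102.5 − 52.5 = 50.

Shortage = 50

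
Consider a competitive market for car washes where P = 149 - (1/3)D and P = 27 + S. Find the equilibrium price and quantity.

Set the two price expressions equal: 149 - (1/3)Q = 27 + Q.
122 = (4/3)Q, so Q* = 91.5.
P* = 149 − (1/3)(91.5) = 118.5.

P* = 118.5, Q* = 91.5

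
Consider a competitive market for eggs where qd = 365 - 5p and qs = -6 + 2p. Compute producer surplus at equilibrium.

Producer surplus = 2500

Equilibrium: 365 - 5p = -6 + 2p gives p* = 53, q* = 100.
Supply starts at p = 3 (where qs = 0).
PS = ½(53 − 3)(100) = 2500.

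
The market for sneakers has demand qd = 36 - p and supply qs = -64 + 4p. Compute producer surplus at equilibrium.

Equilibrium: 36 - p = -64 + 4p gives p* = 20, q* = 16.
Supply starts at p = 16 (where qs = 0).
PS = ½(20 − 16)(16) = 32.

Producer surplus = 32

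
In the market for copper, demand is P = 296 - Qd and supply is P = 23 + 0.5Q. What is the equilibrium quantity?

Q* = 182

Set the two price expressions equal: 296 - Q = 23 + 0.5Q.
273 = 1.5Q, so Q* = 182.
P* = 296 − (1)(182) = 114.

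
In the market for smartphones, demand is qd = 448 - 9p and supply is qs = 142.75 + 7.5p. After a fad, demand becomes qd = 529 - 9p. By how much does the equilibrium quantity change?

Δq = 405/11

Original equilibrium: p* = 18.5, q* = 281.5.
New equilibrium: 529 - 9p = 142.75 + 7.5p, so 386.25 = 16.5p and p' = 515/22; q' = 529 − 9(515/22) = 7003/22.
Change in quantity: 7003/22 − 281.5 = 405/11.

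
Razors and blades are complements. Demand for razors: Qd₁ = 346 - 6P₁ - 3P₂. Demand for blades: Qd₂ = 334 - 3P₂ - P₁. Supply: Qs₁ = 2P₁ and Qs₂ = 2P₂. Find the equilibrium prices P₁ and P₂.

Market 1: 346 - 6P₁ - 3P₂ = 2P₁ → 8P₁ + 3P₂ = 346.
Market 2: 5P₂ + P₁ = 334.
Eliminating P₂: 5×(1) − 3×(2) gives 37P₁ = 728, so P₁ = 728/37.
Back-substitute into (2): P₂ = (334 − 1×728/37) / 5 = 2326/37.

P₁ = 728/37, P₂ = 2326/37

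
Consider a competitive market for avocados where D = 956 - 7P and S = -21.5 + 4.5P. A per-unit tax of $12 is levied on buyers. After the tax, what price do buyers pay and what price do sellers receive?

Pre-tax equilibrium: P* = 85, Q* = 361.
Tax on buyers shifts demand to D = 956 − 7(P + 12) = 872 - 7P.
872 - 7P = -21.5 + 4.5P gives seller price Ps = 1787/23; buyers pay Pb = 1787/23 + 12 = 2063/23.
New quantity: Q = 956 − 7(2063/23) = 7547/23.

Buyers pay 2063/23, sellers receive 1787/23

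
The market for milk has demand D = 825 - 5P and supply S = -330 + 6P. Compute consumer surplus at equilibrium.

Equilibrium: 825 - 5P = -330 + 6P gives P* = 105, Q* = 300.
Demand choke price (D = 0): P = 165.
CS = ½(165 − 105)(300) = 9000.

Consumer surplus = 9000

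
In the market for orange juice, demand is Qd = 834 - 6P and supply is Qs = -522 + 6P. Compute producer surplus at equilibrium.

Equilibrium: 834 - 6P = -522 + 6P gives P* = 113, Q* = 156.
Supply starts at P = 87 (where Qs = 0).
PS = ½(113 − 87)(156) = 2028.

Producer surplus = 2028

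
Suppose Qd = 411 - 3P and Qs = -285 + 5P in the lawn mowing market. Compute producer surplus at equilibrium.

Producer surplus = 2250

Equilibrium: 411 - 3P = -285 + 5P gives P* = 87, Q* = 150.
Supply starts at P = 57 (where Qs = 0).
PS = ½(87 − 57)(150) = 2250.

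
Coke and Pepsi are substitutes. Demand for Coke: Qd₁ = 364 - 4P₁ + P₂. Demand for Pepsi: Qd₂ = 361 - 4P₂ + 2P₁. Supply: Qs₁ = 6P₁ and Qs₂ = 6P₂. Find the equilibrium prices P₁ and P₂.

Market 1: 364 - 4P₁ + P₂ = 6P₁ → 10P₁ - P₂ = 364.
Market 2: 10P₂ - 2P₁ = 361.
Eliminating P₂: 10×(1) + 1×(2) gives 98P₁ = 4001, so P₁ = 4001/98.
Back-substitute into (2): P₂ = (361 + 2×4001/98) / 10 = 2169/49.

P₁ = 4001/98, P₂ = 2169/49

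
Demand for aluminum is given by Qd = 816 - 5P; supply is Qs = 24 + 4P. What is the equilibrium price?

Set Qd = Qs: 816 - 5P = 24 + 4P.
792 = 9P, so P* = 88.
Q* = 816 − 5(88) = 376.

P* = 88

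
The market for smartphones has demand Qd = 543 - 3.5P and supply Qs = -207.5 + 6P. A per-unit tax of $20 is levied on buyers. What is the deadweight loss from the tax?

Deadweight loss = 8400/19

Pre-tax equilibrium: P* = 79, Q* = 266.5.
Tax on buyers shifts demand to Qd = 543 − 3.5(P + 20) = 473 - 3.5P.
473 - 3.5P = -207.5 + 6P gives seller price Ps = 1361/19; buyers pay Pb = 1361/19 + 20 = 1741/19.
New quantity: Q = 543 − 3.5(1741/19) = 8447/38.
DWL = ½ × 20 × (266.5 − 8447/38) = 8400/19.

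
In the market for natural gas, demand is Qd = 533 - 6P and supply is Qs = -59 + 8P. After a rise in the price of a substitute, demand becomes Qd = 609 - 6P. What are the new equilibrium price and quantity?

P' = 334/7, Q' = 2259/7

Original equilibrium: P* = 296/7, Q* = 1955/7.
New equilibrium: 609 - 6P = -59 + 8P, so 668 = 14P and P' = 334/7; Q' = 609 − 6(334/7) = 2259/7.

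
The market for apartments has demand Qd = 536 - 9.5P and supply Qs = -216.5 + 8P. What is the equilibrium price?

P* = 43

Set Qd = Qs: 536 - 9.5P = -216.5 + 8P.
752.5 = 17.5P, so P* = 43.
Q* = 536 − 9.5(43) = 127.5.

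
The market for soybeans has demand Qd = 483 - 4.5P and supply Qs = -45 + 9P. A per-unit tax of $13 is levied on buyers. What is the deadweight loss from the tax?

Deadweight loss = 253.5

Pre-tax equilibrium: P* = 352/9, Q* = 307.
Tax on buyers shifts demand to Qd = 483 − 4.5(P + 13) = 424.5 - 4.5P.
424.5 - 4.5P = -45 + 9P gives seller price Ps = 313/9; buyers pay Pb = 313/9 + 13 = 430/9.
New quantity: Q = 483 − 4.5(430/9) = 268.
DWL = ½ × 13 × (307 − 268) = 253.5.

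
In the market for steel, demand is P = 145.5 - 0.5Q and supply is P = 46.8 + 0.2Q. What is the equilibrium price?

P* = 75

Set the two price expressions equal: 145.5 - 0.5Q = 46.8 + 0.2Q.
98.7 = 0.7Q, so Q* = 141.
P* = 145.5 − (0.5)(141) = 75.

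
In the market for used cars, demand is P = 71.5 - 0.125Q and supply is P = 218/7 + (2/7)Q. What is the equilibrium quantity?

Set the two price expressions equal: 71.5 - 0.125Q = 218/7 + (2/7)Q.
565/14 = (23/56)Q, so Q* = 2260/23.
P* = 71.5 − (0.125)(2260/23) = 1362/23.

Q* = 2260/23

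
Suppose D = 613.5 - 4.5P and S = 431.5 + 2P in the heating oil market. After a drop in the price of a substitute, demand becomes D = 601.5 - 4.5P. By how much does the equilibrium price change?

Original equilibrium: P* = 28, Q* = 487.5.
New equilibrium: 601.5 - 4.5P = 431.5 + 2P, so 170 = 6.5P and P' = 340/13; Q' = 601.5 − 4.5(340/13) = 12579/26.
Change in price: 340/13 − 28 = -24/13.

ΔP = -24/13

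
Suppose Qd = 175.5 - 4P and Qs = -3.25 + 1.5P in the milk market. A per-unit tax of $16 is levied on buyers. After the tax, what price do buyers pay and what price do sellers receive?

Buyers pay 811/22, sellers receive 459/22

Pre-tax equilibrium: P* = 32.5, Q* = 45.5.
Tax on buyers shifts demand to Qd = 175.5 − 4(P + 16) = 111.5 - 4P.
111.5 - 4P = -3.25 + 1.5P gives seller price Ps = 459/22; buyers pay Pb = 459/22 + 16 = 811/22.
New quantity: Q = 175.5 − 4(811/22) = 617/22.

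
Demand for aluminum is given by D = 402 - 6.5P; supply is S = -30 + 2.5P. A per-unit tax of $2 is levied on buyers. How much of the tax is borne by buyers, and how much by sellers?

Pre-tax equilibrium: P* = 48, Q* = 90.
Tax on buyers shifts demand to D = 402 − 6.5(P + 2) = 389 - 6.5P.
389 - 6.5P = -30 + 2.5P gives seller price Ps = 419/9; buyers pay Pb = 419/9 + 2 = 437/9.
New quantity: Q = 402 − 6.5(437/9) = 1555/18.
Buyer burden = 437/9 − 48 = 5/9; seller burden = 48 − 419/9 = 13/9.

Buyers bear 5/9, sellers bear 13/9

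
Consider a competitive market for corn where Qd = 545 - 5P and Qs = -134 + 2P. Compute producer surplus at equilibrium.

Equilibrium: 545 - 5P = -134 + 2P gives P* = 97, Q* = 60.
Supply starts at P = 67 (where Qs = 0).
PS = ½(97 − 67)(60) = 900.

Producer surplus = 900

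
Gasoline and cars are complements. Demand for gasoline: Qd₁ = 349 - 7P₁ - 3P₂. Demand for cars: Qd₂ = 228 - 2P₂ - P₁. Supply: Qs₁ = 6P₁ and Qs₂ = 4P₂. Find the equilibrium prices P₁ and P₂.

Market 1: 349 - 7P₁ - 3P₂ = 6P₁ → 13P₁ + 3P₂ = 349.
Market 2: 6P₂ + P₁ = 228.
Eliminating P₂: 6×(1) − 3×(2) gives 75P₁ = 1410, so P₁ = 18.8.
Back-substitute into (2): P₂ = (228 − 1×18.8) / 6 = 523/15.

P₁ = 18.8, P₂ = 523/15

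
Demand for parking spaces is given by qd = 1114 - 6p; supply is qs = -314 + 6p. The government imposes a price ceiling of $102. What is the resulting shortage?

Equilibrium price would be p* = 119, so the ceiling at 102 binds.
At p = 102: qd = 1114 − 6(102) = 502, qs = -314 + 6(102) = 298.
Shortage = 502 − 298 = 204.

Shortage = 204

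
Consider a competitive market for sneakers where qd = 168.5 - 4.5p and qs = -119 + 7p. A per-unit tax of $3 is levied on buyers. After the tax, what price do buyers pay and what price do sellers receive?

Pre-tax equilibrium: p* = 25, q* = 56.
Tax on buyers shifts demand to qd = 168.5 − 4.5(p + 3) = 155 - 4.5p.
155 - 4.5p = -119 + 7p gives seller price ps = 548/23; buyers pay pb = 548/23 + 3 = 617/23.
New quantity: q = 168.5 − 4.5(617/23) = 1099/23.

Buyers pay 617/23, sellers receive 548/23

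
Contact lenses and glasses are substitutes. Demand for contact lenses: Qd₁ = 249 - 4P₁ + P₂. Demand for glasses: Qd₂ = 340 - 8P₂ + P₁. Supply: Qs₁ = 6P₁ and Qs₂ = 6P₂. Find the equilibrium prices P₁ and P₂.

P₁ = 3826/139, P₂ = 3649/139

Market 1: 249 - 4P₁ + P₂ = 6P₁ → 10P₁ - P₂ = 249.
Market 2: 14P₂ - P₁ = 340.
Eliminating P₂: 14×(1) + 1×(2) gives 139P₁ = 3826, so P₁ = 3826/139.
Back-substitute into (2): P₂ = (340 + 1×3826/139) / 14 = 3649/139.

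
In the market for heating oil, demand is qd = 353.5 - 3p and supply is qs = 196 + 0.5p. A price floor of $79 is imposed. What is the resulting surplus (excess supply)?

Equilibrium price would be p* = 45, so the floor at 79 binds.
At p = 79: qd = 116.5, qs = 235.5.
Surplus = 235.5 − 116.5 = 119.

Surplus = 119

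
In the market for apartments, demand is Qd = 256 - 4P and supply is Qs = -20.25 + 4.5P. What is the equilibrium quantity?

Q* = 126

Set Qd = Qs: 256 - 4P = -20.25 + 4.5P.
276.25 = 8.5P, so P* = 32.5.
Q* = 256 − 4(32.5) = 126.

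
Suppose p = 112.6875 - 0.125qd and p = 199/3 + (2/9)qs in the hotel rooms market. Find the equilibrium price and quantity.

p* = 96, q* = 133.5

Set the two price expressions equal: 112.6875 - 0.125q = 199/3 + (2/9)q.
2225/48 = (25/72)q, so q* = 133.5.
p* = 112.6875 − (0.125)(133.5) = 96.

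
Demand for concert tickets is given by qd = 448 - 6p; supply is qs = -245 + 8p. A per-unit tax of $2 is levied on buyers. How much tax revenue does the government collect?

Tax revenue = 2018/7

Pre-tax equilibrium: p* = 49.5, q* = 151.
Tax on buyers shifts demand to qd = 448 − 6(p + 2) = 436 - 6p.
436 - 6p = -245 + 8p gives seller price ps = 681/14; buyers pay pb = 681/14 + 2 = 709/14.
New quantity: q = 448 − 6(709/14) = 1009/7.
Revenue = 2 × 1009/7 = 2018/7.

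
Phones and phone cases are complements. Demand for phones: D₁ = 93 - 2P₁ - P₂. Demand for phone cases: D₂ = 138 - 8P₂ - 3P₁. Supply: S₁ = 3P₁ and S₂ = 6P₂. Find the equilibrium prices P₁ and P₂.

Market 1: 93 - 2P₁ - P₂ = 3P₁ → 5P₁ + P₂ = 93.
Market 2: 14P₂ + 3P₁ = 138.
Eliminating P₂: 14×(1) − 1×(2) gives 67P₁ = 1164, so P₁ = 1164/67.
Back-substitute into (2): P₂ = (138 − 3×1164/67) / 14 = 411/67.

P₁ = 1164/67, P₂ = 411/67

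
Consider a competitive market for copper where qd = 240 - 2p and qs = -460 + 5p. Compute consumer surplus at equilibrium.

Consumer surplus = 400

Equilibrium: 240 - 2p = -460 + 5p gives p* = 100, q* = 40.
Demand choke price (qd = 0): p = 120.
CS = ½(120 − 100)(40) = 400.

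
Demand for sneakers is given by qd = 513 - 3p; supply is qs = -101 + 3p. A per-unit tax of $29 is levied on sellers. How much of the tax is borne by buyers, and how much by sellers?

Buyers bear $14.5, sellers bear $14.5

Pre-tax equilibrium: p* = 307/3, q* = 206.
Tax on sellers shifts supply to qs = -101 + 3(p − 29) = -188 + 3p.
513 - 3p = -188 + 3p gives buyer price pb = 701/6; sellers receive ps = 701/6 − 29 = 527/6.
New quantity: q = 513 − 3(701/6) = 162.5.
Buyer burden = 701/6 − 307/3 = 14.5; seller burden = 307/3 − 527/6 = 14.5.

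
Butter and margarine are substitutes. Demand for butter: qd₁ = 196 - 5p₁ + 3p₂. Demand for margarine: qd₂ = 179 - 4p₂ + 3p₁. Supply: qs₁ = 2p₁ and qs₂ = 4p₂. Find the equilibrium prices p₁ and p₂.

p₁ = 2105/47, p₂ = 1841/47

Market 1: 196 - 5p₁ + 3p₂ = 2p₁ → 7p₁ - 3p₂ = 196.
Market 2: 8p₂ - 3p₁ = 179.
Eliminating p₂: 8×(1) + 3×(2) gives 47p₁ = 2105, so p₁ = 2105/47.
Back-substitute into (2): p₂ = (179 + 3×2105/47) / 8 = 1841/47.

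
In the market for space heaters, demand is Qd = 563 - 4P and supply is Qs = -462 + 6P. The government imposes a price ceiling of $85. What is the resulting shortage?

Shortage = 175

Equilibrium price would be P* = 102.5, so the ceiling at 85 binds.
At P = 85: Qd = 563 − 4(85) = 223, Qs = -462 + 6(85) = 48.
Shortage = 223 − 48 = 175.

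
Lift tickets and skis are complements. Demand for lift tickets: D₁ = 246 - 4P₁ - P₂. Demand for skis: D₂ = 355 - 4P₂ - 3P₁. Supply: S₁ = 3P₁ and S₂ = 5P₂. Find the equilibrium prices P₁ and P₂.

Market 1: 246 - 4P₁ - P₂ = 3P₁ → 7P₁ + P₂ = 246.
Market 2: 9P₂ + 3P₁ = 355.
Eliminating P₂: 9×(1) − 1×(2) gives 60P₁ = 1859, so P₁ = 1859/60.
Back-substitute into (2): P₂ = (355 − 3×1859/60) / 9 = 1747/60.

P₁ = 1859/60, P₂ = 1747/60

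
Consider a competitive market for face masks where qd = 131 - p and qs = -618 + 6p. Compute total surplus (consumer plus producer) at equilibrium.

Total surplus = 336

Equilibrium: 131 - p = -618 + 6p gives p* = 107, q* = 24.
Demand choke price: p = 131; supply starts at p = 103.
CS = ½(131 − 107)(24) = 288; PS = ½(107 − 103)(24) = 48.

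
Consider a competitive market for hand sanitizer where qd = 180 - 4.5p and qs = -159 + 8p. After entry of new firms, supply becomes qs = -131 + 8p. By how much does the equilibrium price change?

Δp = -2.24

Original equilibrium: p* = 27.12, q* = 57.96.
New equilibrium: 180 - 4.5p = -131 + 8p, so 311 = 12.5p and p' = 24.88; q' = 180 − 4.5(24.88) = 68.04.
Change in price: 24.88 − 27.12 = -2.24.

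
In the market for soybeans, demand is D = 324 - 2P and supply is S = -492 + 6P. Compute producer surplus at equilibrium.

Equilibrium: 324 - 2P = -492 + 6P gives P* = 102, Q* = 120.
Supply starts at P = 82 (where S = 0).
PS = ½(102 − 82)(120) = 1200.

Producer surplus = 1200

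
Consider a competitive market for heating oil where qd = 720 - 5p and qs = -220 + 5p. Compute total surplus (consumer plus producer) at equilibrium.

Total surplus = 12500

Equilibrium: 720 - 5p = -220 + 5p gives p* = 94, q* = 250.
Demand choke price: p = 144; supply starts at p = 44.
CS = ½(144 − 94)(250) = 6250; PS = ½(94 − 44)(250) = 6250.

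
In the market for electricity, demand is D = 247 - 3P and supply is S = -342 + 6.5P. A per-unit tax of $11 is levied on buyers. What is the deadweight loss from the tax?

Deadweight loss = 4719/38

Pre-tax equilibrium: P* = 62, Q* = 61.
Tax on buyers shifts demand to D = 247 − 3(P + 11) = 214 - 3P.
214 - 3P = -342 + 6.5P gives seller price Ps = 1112/19; buyers pay Pb = 1112/19 + 11 = 1321/19.
New quantity: Q = 247 − 3(1321/19) = 730/19.
DWL = ½ × 11 × (61 − 730/19) = 4719/38.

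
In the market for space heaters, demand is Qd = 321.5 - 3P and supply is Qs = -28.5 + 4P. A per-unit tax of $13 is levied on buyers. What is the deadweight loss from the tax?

Deadweight loss = 1014/7

Pre-tax equilibrium: P* = 50, Q* = 171.5.
Tax on buyers shifts demand to Qd = 321.5 − 3(P + 13) = 282.5 - 3P.
282.5 - 3P = -28.5 + 4P gives seller price Ps = 311/7; buyers pay Pb = 311/7 + 13 = 402/7.
New quantity: Q = 321.5 − 3(402/7) = 2089/14.
DWL = ½ × 13 × (171.5 − 2089/14) = 1014/7.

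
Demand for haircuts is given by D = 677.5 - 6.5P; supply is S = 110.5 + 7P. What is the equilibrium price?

Set D = S: 677.5 - 6.5P = 110.5 + 7P.
567 = 13.5P, so P* = 42.
Q* = 677.5 − 6.5(42) = 404.5.

P* = 42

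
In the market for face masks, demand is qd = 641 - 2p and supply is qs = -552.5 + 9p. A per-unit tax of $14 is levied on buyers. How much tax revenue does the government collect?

Tax revenue = 61768/11

Pre-tax equilibrium: p* = 108.5, q* = 424.
Tax on buyers shifts demand to qd = 641 − 2(p + 14) = 613 - 2p.
613 - 2p = -552.5 + 9p gives seller price ps = 2331/22; buyers pay pb = 2331/22 + 14 = 2639/22.
New quantity: q = 641 − 2(2639/22) = 4412/11.
Revenue = 14 × 4412/11 = 61768/11.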